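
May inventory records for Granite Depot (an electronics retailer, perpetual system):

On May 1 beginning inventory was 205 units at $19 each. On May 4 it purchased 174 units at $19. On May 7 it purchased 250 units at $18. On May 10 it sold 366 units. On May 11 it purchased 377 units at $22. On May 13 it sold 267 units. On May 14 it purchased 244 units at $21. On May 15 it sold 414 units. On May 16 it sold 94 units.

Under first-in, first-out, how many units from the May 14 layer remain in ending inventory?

May 10, 366 sold [FIFO — oldest first]: 205 @ $19 + 161 @ $19 = $6,954
May 13, 267 sold [FIFO — oldest first]: 13 @ $19 + 250 @ $18 + 4 @ $22 = $4,835
May 15, 414 sold [FIFO — oldest first]: 373 @ $22 + 41 @ $21 = $9,067
May 16, 94 sold [FIFO — oldest first]: 94 @ $21 = $1,974
Total COGS = $6,954 + $4,835 + $9,067 + $1,974 = $22,830
Ending inventory: 109 @ $21 = $2,289
Check: goods available $25,119 = COGS $22,830 + ending $2,289

109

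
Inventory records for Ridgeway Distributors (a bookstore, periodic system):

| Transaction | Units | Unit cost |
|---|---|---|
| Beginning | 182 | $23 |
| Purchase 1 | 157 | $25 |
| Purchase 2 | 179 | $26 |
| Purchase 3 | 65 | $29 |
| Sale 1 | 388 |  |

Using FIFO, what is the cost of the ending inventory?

Ending inventory = $5,265

Sale 1 (388) [FIFO — oldest first]: 182 @ $23 + 157 @ $25 + 49 @ $26 = $9,385
Ending inventory: 130 @ $26 + 65 @ $29 = $5,265
Check: goods available $14,650 = COGS $9,385 + ending $5,265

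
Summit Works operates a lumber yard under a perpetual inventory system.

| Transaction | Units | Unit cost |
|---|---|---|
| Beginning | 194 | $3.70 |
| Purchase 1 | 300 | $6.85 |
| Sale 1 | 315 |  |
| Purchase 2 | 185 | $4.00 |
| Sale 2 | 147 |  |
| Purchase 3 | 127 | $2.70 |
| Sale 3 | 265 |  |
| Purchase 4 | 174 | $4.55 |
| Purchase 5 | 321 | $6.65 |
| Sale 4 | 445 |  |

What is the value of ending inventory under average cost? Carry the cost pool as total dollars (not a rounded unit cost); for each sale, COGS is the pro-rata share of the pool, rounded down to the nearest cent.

Ending inventory = $729.05

After Beginning: 194 on hand, pool $717.80 (≈ $3.7000 each)
After Purchase 1: 494 on hand, pool $2,772.80 (≈ $5.6130 each)
Sale 1, sell 315: 315/494 × $2,772.80 → $1,768.08
After Purchase 2: 364 on hand, pool $1,744.72 (≈ $4.7932 each)
Sale 2, sell 147: 147/364 × $1,744.72 → $704.59
After Purchase 3: 344 on hand, pool $1,383.03 (≈ $4.0204 each)
Sale 3, sell 265: 265/344 × $1,383.03 → $1,065.41
After Purchase 4: 253 on hand, pool $1,109.32 (≈ $4.3847 each)
After Purchase 5: 574 on hand, pool $3,243.97 (≈ $5.6515 each)
Sale 4, sell 445: 445/574 × $3,243.97 → $2,514.92
Total COGS = $1,768.08 + $704.59 + $1,065.41 + $2,514.92 = $6,053.00
Ending inventory (cost pool remaining) = $729.05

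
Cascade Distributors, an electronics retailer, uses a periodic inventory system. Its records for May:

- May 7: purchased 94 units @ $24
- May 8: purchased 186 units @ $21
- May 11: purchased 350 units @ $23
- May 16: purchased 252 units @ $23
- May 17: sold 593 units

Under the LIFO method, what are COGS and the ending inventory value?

COGS = $13,639; ending inventory = $6,369

May 17, 593 sold [LIFO — newest first]: 252 @ $23 + 341 @ $23 = $13,639
Ending inventory: 94 @ $24 + 186 @ $21 + 9 @ $23 = $6,369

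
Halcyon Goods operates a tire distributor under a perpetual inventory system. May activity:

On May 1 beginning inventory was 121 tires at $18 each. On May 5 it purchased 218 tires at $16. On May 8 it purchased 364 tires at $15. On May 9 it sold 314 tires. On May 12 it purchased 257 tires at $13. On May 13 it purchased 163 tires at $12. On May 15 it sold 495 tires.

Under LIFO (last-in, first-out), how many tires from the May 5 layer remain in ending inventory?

May 9, 314 sold [LIFO — newest first]: 314 @ $15 = $4,710
May 15, 495 sold [LIFO — newest first]: 163 @ $12 + 257 @ $13 + 50 @ $15 + 25 @ $16 = $6,447
Total COGS = $4,710 + $6,447 = $11,157
Ending inventory: 121 @ $18 + 193 @ $16 = $5,266

193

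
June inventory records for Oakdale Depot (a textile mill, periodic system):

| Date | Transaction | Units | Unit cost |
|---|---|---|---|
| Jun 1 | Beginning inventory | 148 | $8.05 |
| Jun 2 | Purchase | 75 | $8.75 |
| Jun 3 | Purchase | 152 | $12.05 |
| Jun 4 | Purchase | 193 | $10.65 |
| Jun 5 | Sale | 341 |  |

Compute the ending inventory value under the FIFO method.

Jun 5, 341 sold [FIFO — oldest first]: 148 @ $8.05 + 75 @ $8.75 + 118 @ $12.05 = $3,269.55
Ending inventory: 34 @ $12.05 + 193 @ $10.65 = $2,465.15

Ending inventory = $2,465.15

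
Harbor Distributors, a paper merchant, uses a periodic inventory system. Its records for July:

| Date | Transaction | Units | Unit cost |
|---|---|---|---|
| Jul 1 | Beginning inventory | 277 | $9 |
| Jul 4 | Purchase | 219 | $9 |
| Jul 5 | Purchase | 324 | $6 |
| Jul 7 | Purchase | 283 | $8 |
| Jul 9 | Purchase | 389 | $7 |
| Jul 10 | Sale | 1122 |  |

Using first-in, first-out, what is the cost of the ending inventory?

Ending inventory = $2,590

Jul 10, 1122 sold [FIFO — oldest first]: 277 @ $9 + 219 @ $9 + 324 @ $6 + 283 @ $8 + 19 @ $7 = $8,805
Ending inventory: 370 @ $7 = $2,590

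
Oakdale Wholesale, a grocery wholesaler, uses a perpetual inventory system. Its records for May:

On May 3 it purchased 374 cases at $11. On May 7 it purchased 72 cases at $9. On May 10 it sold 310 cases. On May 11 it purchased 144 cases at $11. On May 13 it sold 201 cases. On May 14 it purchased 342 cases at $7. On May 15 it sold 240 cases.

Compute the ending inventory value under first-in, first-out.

Ending inventory = $1,267

May 10, 310 sold [FIFO — oldest first]: 310 @ $11 = $3,410
May 13, 201 sold [FIFO — oldest first]: 64 @ $11 + 72 @ $9 + 65 @ $11 = $2,067
May 15, 240 sold [FIFO — oldest first]: 79 @ $11 + 161 @ $7 = $1,996
Total COGS = $3,410 + $2,067 + $1,996 = $7,473
Ending inventory: 181 @ $7 = $1,267
Check: goods available $8,740 = COGS $7,473 + ending $1,267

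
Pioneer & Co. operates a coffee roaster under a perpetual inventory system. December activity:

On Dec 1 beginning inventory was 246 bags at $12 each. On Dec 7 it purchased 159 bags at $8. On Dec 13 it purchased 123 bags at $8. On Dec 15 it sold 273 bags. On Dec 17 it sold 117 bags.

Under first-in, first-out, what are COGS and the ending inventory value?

Dec 15, 273 sold [FIFO — oldest first]: 246 @ $12 + 27 @ $8 = $3,168
Dec 17, 117 sold [FIFO — oldest first]: 117 @ $8 = $936
Total COGS = $3,168 + $936 = $4,104
Ending inventory: 15 @ $8 + 123 @ $8 = $1,104

COGS = $4,104; ending inventory = $1,104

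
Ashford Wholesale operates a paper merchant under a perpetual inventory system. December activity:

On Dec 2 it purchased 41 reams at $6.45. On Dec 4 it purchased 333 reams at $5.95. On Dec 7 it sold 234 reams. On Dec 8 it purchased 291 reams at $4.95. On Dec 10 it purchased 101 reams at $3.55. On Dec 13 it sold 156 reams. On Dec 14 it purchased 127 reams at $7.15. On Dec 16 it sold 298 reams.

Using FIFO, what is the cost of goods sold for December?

COGS = $3,767.90

Dec 7, 234 sold [FIFO — oldest first]: 41 @ $6.45 + 193 @ $5.95 = $1,412.80
Dec 13, 156 sold [FIFO — oldest first]: 140 @ $5.95 + 16 @ $4.95 = $912.20
Dec 16, 298 sold [FIFO — oldest first]: 275 @ $4.95 + 23 @ $3.55 = $1,442.90
Total COGS = $1,412.80 + $912.20 + $1,442.90 = $3,767.90
Ending inventory: 78 @ $3.55 + 127 @ $7.15 = $1,184.95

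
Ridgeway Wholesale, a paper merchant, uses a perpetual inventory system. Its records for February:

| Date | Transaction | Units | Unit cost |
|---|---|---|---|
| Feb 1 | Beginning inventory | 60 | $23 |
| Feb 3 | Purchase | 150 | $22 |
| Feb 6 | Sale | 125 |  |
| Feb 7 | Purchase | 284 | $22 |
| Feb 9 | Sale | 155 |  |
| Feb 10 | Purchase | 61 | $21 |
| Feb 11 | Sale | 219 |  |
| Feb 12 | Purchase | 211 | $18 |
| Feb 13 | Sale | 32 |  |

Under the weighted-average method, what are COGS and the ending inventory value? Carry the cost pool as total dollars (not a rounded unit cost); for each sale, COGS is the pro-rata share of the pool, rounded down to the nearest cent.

COGS = $11,588.25; ending inventory = $4,418.75

After Feb 1: 60 on hand, pool $1,380.00 (≈ $23.0000 each)
After Feb 3: 210 on hand, pool $4,680.00 (≈ $22.2857 each)
Feb 6, sell 125: 125/210 × $4,680.00 → $2,785.71
After Feb 7: 369 on hand, pool $8,142.29 (≈ $22.0658 each)
Feb 9, sell 155: 155/369 × $8,142.29 → $3,420.20
After Feb 10: 275 on hand, pool $6,003.09 (≈ $21.8294 each)
Feb 11, sell 219: 219/275 × $6,003.09 → $4,780.64
After Feb 12: 267 on hand, pool $5,020.45 (≈ $18.8032 each)
Feb 13, sell 32: 32/267 × $5,020.45 → $601.70
Total COGS = $2,785.71 + $3,420.20 + $4,780.64 + $601.70 = $11,588.25
Ending inventory (cost pool remaining) = $4,418.75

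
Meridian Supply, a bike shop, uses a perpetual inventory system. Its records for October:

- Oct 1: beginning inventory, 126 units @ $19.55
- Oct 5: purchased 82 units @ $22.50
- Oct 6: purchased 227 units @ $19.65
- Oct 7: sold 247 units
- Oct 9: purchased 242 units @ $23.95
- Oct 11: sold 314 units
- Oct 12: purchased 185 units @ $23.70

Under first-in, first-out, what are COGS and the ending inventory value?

Oct 7, 247 sold [FIFO — oldest first]: 126 @ $19.55 + 82 @ $22.50 + 39 @ $19.65 = $5,074.65
Oct 11, 314 sold [FIFO — oldest first]: 188 @ $19.65 + 126 @ $23.95 = $6,711.90
Total COGS = $5,074.65 + $6,711.90 = $11,786.55
Ending inventory: 116 @ $23.95 + 185 @ $23.70 = $7,162.70

COGS = $11,786.55; ending inventory = $7,162.70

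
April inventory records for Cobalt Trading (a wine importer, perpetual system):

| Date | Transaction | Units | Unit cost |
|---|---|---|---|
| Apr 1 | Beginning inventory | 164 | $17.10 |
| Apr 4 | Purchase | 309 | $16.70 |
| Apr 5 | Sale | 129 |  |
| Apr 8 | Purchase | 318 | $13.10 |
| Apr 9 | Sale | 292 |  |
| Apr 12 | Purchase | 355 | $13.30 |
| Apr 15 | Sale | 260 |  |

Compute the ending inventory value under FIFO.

Ending inventory = $6,162.50

Apr 5, 129 sold [FIFO — oldest first]: 129 @ $17.10 = $2,205.90
Apr 9, 292 sold [FIFO — oldest first]: 35 @ $17.10 + 257 @ $16.70 = $4,890.40
Apr 15, 260 sold [FIFO — oldest first]: 52 @ $16.70 + 208 @ $13.10 = $3,593.20
Total COGS = $2,205.90 + $4,890.40 + $3,593.20 = $10,689.50
Ending inventory: 110 @ $13.10 + 355 @ $13.30 = $6,162.50
Check: goods available $16,852.00 = COGS $10,689.50 + ending $6,162.50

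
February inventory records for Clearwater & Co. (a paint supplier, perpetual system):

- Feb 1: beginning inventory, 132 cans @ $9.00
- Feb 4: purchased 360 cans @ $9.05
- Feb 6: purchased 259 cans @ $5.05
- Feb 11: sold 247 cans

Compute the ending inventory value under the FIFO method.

Ending inventory = $3,525.20

Feb 11, 247 sold [FIFO — oldest first]: 132 @ $9.00 + 115 @ $9.05 = $2,228.75
Ending inventory: 245 @ $9.05 + 259 @ $5.05 = $3,525.20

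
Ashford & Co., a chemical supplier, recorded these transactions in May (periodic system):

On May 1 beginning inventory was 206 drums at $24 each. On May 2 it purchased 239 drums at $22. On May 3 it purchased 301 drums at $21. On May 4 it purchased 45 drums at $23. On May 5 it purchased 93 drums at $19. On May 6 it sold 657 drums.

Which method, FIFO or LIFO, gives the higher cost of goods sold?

FIFO COGS: 206 @ $24 + 239 @ $22 + 212 @ $21 = $14,654
LIFO COGS: 93 @ $19 + 45 @ $23 + 301 @ $21 + 218 @ $22 = $13,919

FIFO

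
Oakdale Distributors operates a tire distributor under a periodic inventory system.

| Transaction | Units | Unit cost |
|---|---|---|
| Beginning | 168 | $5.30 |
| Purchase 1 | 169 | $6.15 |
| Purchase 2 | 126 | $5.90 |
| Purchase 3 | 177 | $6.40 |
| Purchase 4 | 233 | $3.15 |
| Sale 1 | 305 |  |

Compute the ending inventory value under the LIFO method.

Ending inventory = $3,345.15

Sale 1 (305) [LIFO — newest first]: 233 @ $3.15 + 72 @ $6.40 = $1,194.75
Ending inventory: 168 @ $5.30 + 169 @ $6.15 + 126 @ $5.90 + 105 @ $6.40 = $3,345.15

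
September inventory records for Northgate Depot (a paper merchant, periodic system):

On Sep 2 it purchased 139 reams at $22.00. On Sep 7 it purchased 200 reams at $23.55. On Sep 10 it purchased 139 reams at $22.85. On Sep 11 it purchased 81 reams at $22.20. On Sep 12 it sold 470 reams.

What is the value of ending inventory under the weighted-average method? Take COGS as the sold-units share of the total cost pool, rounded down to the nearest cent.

Ending inventory = $2,028.75

Sep 12, sell 470: 470/559 × $12,742.35 → $10,713.60
Ending inventory (cost pool remaining) = $2,028.75
Check: goods available $12,742.35 = COGS $10,713.60 + ending $2,028.75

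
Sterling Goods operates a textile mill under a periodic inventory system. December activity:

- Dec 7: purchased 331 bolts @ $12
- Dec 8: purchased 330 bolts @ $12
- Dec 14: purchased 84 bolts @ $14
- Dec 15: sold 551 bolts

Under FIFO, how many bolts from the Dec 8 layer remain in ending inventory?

110

Dec 15, 551 sold [FIFO — oldest first]: 331 @ $12 + 220 @ $12 = $6,612
Ending inventory: 110 @ $12 + 84 @ $14 = $2,496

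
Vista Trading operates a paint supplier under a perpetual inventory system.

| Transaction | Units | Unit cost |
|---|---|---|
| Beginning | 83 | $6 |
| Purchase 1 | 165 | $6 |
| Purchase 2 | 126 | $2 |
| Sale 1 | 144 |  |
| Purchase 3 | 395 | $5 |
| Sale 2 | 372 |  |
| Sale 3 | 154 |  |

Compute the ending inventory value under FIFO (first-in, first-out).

Sale 1 (144) [FIFO — oldest first]: 83 @ $6 + 61 @ $6 = $864
Sale 2 (372) [FIFO — oldest first]: 104 @ $6 + 126 @ $2 + 142 @ $5 = $1,586
Sale 3 (154) [FIFO — oldest first]: 154 @ $5 = $770
Total COGS = $864 + $1,586 + $770 = $3,220
Ending inventory: 99 @ $5 = $495

Ending inventory = $495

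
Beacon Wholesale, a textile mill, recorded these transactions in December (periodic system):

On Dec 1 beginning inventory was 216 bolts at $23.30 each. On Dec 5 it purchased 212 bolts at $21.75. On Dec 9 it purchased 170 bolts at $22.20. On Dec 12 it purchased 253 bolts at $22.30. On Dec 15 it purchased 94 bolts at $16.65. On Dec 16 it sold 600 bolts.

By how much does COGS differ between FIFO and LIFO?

$676.15

FIFO COGS: 216 @ $23.30 + 212 @ $21.75 + 170 @ $22.20 + 2 @ $22.30 = $13,462.40
LIFO COGS: 94 @ $16.65 + 253 @ $22.30 + 170 @ $22.20 + 83 @ $21.75 = $12,786.25
Difference = |$13,462.40 − $12,786.25| = $676.15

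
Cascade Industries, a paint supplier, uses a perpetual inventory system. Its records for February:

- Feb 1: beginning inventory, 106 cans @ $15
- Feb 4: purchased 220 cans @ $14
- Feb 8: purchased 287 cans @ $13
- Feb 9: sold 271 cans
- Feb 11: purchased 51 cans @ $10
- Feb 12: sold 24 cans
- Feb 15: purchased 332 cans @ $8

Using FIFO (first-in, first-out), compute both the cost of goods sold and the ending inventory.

COGS = $4,236; ending inventory = $7,331

Feb 9, 271 sold [FIFO — oldest first]: 106 @ $15 + 165 @ $14 = $3,900
Feb 12, 24 sold [FIFO — oldest first]: 24 @ $14 = $336
Total COGS = $3,900 + $336 = $4,236
Ending inventory: 31 @ $14 + 287 @ $13 + 51 @ $10 + 332 @ $8 = $7,331
Check: goods available $11,567 = COGS $4,236 + ending $7,331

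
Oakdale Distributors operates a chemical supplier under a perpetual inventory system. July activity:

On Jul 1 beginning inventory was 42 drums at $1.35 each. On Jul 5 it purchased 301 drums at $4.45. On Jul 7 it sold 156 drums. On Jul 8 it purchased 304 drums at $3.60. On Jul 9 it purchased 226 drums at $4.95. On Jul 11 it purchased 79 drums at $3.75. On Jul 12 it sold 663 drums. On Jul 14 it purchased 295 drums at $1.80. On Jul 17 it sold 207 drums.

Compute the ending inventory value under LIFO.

Jul 7, 156 sold [LIFO — newest first]: 156 @ $4.45 = $694.20
Jul 12, 663 sold [LIFO — newest first]: 79 @ $3.75 + 226 @ $4.95 + 304 @ $3.60 + 54 @ $4.45 = $2,749.65
Jul 17, 207 sold [LIFO — newest first]: 207 @ $1.80 = $372.60
Total COGS = $694.20 + $2,749.65 + $372.60 = $3,816.45
Ending inventory: 42 @ $1.35 + 91 @ $4.45 + 88 @ $1.80 = $620.05

Ending inventory = $620.05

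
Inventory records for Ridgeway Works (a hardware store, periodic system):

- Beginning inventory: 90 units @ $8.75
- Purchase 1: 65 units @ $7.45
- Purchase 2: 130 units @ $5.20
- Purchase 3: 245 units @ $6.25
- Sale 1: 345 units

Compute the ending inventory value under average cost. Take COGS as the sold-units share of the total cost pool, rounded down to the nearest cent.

Sale 1, sell 345: 345/530 × $3,479.00 → $2,264.63
Ending inventory (cost pool remaining) = $1,214.37

Ending inventory = $1,214.37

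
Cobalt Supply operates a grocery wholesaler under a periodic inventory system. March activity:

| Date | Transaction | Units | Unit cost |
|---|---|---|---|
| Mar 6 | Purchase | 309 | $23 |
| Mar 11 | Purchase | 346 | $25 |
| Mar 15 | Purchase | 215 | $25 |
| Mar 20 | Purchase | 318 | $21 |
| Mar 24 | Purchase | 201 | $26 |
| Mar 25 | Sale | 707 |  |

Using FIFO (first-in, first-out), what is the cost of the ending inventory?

Mar 25, 707 sold [FIFO — oldest first]: 309 @ $23 + 346 @ $25 + 52 @ $25 = $17,057
Ending inventory: 163 @ $25 + 318 @ $21 + 201 @ $26 = $15,979

Ending inventory = $15,979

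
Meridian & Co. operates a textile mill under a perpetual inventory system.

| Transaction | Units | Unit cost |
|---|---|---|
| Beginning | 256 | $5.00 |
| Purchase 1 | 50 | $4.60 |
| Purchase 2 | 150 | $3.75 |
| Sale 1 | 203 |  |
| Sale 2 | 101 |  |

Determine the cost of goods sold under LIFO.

Sale 1 (203) [LIFO — newest first]: 150 @ $3.75 + 50 @ $4.60 + 3 @ $5.00 = $807.50
Sale 2 (101) [LIFO — newest first]: 101 @ $5.00 = $505.00
Total COGS = $807.50 + $505.00 = $1,312.50
Ending inventory: 152 @ $5.00 = $760.00
Check: goods available $2,072.50 = COGS $1,312.50 + ending $760.00

COGS = $1,312.50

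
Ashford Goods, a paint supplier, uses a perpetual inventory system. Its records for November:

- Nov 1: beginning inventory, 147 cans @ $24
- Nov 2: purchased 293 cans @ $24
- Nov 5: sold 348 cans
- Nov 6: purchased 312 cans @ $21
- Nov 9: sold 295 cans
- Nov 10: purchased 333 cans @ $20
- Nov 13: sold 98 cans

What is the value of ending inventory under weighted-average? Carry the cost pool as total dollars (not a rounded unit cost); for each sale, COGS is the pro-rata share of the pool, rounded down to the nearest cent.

After Nov 1: 147 on hand, pool $3,528.00 (≈ $24.0000 each)
After Nov 2: 440 on hand, pool $10,560.00 (≈ $24.0000 each)
Nov 5, sell 348: 348/440 × $10,560.00 → $8,352.00
After Nov 6: 404 on hand, pool $8,760.00 (≈ $21.6832 each)
Nov 9, sell 295: 295/404 × $8,760.00 → $6,396.53
After Nov 10: 442 on hand, pool $9,023.47 (≈ $20.4151 each)
Nov 13, sell 98: 98/442 × $9,023.47 → $2,000.67
Total COGS = $8,352.00 + $6,396.53 + $2,000.67 = $16,749.20
Ending inventory (cost pool remaining) = $7,022.80
Check: goods available $23,772.00 = COGS $16,749.20 + ending $7,022.80

Ending inventory = $7,022.80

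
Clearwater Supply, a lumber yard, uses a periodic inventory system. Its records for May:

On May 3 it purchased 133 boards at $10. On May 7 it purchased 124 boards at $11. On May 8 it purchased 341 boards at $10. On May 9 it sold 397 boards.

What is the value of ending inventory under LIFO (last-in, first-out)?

May 9, 397 sold [LIFO — newest first]: 341 @ $10 + 56 @ $11 = $4,026
Ending inventory: 133 @ $10 + 68 @ $11 = $2,078

Ending inventory = $2,078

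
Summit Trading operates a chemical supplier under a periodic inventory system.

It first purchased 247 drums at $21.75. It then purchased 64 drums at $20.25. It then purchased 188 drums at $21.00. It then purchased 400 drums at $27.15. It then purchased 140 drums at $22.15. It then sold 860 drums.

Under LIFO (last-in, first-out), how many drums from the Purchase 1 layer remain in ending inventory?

Sale 1 (860) [LIFO — newest first]: 140 @ $22.15 + 400 @ $27.15 + 188 @ $21.00 + 64 @ $20.25 + 68 @ $21.75 = $20,684.00
Ending inventory: 179 @ $21.75 = $3,893.25
Check: goods available $24,577.25 = COGS $20,684.00 + ending $3,893.25

179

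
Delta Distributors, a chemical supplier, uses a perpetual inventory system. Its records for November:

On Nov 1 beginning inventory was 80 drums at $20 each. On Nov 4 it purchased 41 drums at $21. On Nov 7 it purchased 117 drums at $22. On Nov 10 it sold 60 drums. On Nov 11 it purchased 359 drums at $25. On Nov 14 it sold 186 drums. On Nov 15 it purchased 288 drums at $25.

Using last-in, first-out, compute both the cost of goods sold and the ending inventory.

COGS = $5,970; ending inventory = $15,240

Nov 10, 60 sold [LIFO — newest first]: 60 @ $22 = $1,320
Nov 14, 186 sold [LIFO — newest first]: 186 @ $25 = $4,650
Total COGS = $1,320 + $4,650 = $5,970
Ending inventory: 80 @ $20 + 41 @ $21 + 57 @ $22 + 173 @ $25 + 288 @ $25 = $15,240
Check: goods available $21,210 = COGS $5,970 + ending $15,240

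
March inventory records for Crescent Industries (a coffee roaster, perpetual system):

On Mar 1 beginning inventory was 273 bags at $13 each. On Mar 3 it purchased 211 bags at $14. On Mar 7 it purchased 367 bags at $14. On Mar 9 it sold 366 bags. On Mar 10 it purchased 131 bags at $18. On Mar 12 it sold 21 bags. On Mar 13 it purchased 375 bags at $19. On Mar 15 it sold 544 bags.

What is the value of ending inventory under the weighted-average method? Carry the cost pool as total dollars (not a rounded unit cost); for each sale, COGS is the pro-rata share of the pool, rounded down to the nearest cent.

Ending inventory = $6,943.75

After Mar 1: 273 on hand, pool $3,549.00 (≈ $13.0000 each)
After Mar 3: 484 on hand, pool $6,503.00 (≈ $13.4360 each)
After Mar 7: 851 on hand, pool $11,641.00 (≈ $13.6792 each)
Mar 9, sell 366: 366/851 × $11,641.00 → $5,006.58
After Mar 10: 616 on hand, pool $8,992.42 (≈ $14.5981 each)
Mar 12, sell 21: 21/616 × $8,992.42 → $306.55
After Mar 13: 970 on hand, pool $15,810.87 (≈ $16.2999 each)
Mar 15, sell 544: 544/970 × $15,810.87 → $8,867.12
Total COGS = $5,006.58 + $306.55 + $8,867.12 = $14,180.25
Ending inventory (cost pool remaining) = $6,943.75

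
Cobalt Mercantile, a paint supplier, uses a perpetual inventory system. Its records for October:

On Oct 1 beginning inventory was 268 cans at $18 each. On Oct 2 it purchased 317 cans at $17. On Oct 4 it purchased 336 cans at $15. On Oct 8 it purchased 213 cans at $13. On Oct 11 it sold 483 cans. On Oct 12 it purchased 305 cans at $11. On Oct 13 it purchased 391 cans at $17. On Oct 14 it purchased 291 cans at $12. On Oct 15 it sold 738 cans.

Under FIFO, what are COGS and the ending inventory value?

Oct 11, 483 sold [FIFO — oldest first]: 268 @ $18 + 215 @ $17 = $8,479
Oct 15, 738 sold [FIFO — oldest first]: 102 @ $17 + 336 @ $15 + 213 @ $13 + 87 @ $11 = $10,500
Total COGS = $8,479 + $10,500 = $18,979
Ending inventory: 218 @ $11 + 391 @ $17 + 291 @ $12 = $12,537

COGS = $18,979; ending inventory = $12,537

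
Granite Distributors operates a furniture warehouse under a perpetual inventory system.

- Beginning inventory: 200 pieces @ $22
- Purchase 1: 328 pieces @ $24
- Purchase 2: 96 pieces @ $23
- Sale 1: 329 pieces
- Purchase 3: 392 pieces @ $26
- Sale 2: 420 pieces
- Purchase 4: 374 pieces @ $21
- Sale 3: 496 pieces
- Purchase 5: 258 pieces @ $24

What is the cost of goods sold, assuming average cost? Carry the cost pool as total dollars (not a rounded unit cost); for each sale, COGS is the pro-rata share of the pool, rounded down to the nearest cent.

COGS = $29,251.49

After Beginning: 200 on hand, pool $4,400.00 (≈ $22.0000 each)
After Purchase 1: 528 on hand, pool $12,272.00 (≈ $23.2424 each)
After Purchase 2: 624 on hand, pool $14,480.00 (≈ $23.2051 each)
Sale 1, sell 329: 329/624 × $14,480.00 → $7,634.48
After Purchase 3: 687 on hand, pool $17,037.52 (≈ $24.7999 each)
Sale 2, sell 420: 420/687 × $17,037.52 → $10,415.95
After Purchase 4: 641 on hand, pool $14,475.57 (≈ $22.5828 each)
Sale 3, sell 496: 496/641 × $14,475.57 → $11,201.06
After Purchase 5: 403 on hand, pool $9,466.51 (≈ $23.4901 each)
Total COGS = $7,634.48 + $10,415.95 + $11,201.06 = $29,251.49
Ending inventory (cost pool remaining) = $9,466.51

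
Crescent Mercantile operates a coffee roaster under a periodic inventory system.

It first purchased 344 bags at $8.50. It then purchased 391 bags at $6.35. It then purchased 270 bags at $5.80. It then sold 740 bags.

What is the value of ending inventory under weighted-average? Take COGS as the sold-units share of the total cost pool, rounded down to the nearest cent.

Ending inventory = $1,838.62

Sale 1, sell 740: 740/1005 × $6,972.85 → $5,134.23
Ending inventory (cost pool remaining) = $1,838.62
Check: goods available $6,972.85 = COGS $5,134.23 + ending $1,838.62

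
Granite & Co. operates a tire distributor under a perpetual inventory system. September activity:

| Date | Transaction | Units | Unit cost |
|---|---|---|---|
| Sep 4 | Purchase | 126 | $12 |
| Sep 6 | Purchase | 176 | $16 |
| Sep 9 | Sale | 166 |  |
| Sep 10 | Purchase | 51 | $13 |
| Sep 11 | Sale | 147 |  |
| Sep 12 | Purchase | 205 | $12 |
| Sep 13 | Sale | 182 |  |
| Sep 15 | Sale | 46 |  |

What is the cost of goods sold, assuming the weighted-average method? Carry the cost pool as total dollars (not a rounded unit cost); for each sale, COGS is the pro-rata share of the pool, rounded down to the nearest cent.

After Sep 4: 126 on hand, pool $1,512.00 (≈ $12.0000 each)
After Sep 6: 302 on hand, pool $4,328.00 (≈ $14.3311 each)
Sep 9, sell 166: 166/302 × $4,328.00 → $2,378.96
After Sep 10: 187 on hand, pool $2,612.04 (≈ $13.9681 each)
Sep 11, sell 147: 147/187 × $2,612.04 → $2,053.31
After Sep 12: 245 on hand, pool $3,018.73 (≈ $12.3213 each)
Sep 13, sell 182: 182/245 × $3,018.73 → $2,242.48
Sep 15, sell 46: 46/63 × $776.25 → $566.78
Total COGS = $2,378.96 + $2,053.31 + $2,242.48 + $566.78 = $7,241.53
Ending inventory (cost pool remaining) = $209.47
Check: goods available $7,451.00 = COGS $7,241.53 + ending $209.47

COGS = $7,241.53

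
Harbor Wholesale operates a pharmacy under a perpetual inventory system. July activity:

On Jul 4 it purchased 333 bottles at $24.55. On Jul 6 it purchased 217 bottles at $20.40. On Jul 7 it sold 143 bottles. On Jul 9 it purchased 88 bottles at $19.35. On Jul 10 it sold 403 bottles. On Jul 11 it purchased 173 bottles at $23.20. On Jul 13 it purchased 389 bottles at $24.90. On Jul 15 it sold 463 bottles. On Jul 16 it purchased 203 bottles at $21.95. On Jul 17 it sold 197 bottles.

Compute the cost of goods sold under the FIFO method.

COGS = $28,136.15

Jul 7, 143 sold [FIFO — oldest first]: 143 @ $24.55 = $3,510.65
Jul 10, 403 sold [FIFO — oldest first]: 190 @ $24.55 + 213 @ $20.40 = $9,009.70
Jul 15, 463 sold [FIFO — oldest first]: 4 @ $20.40 + 88 @ $19.35 + 173 @ $23.20 + 198 @ $24.90 = $10,728.20
Jul 17, 197 sold [FIFO — oldest first]: 191 @ $24.90 + 6 @ $21.95 = $4,887.60
Total COGS = $3,510.65 + $9,009.70 + $10,728.20 + $4,887.60 = $28,136.15
Ending inventory: 197 @ $21.95 = $4,324.15
Check: goods available $32,460.30 = COGS $28,136.15 + ending $4,324.15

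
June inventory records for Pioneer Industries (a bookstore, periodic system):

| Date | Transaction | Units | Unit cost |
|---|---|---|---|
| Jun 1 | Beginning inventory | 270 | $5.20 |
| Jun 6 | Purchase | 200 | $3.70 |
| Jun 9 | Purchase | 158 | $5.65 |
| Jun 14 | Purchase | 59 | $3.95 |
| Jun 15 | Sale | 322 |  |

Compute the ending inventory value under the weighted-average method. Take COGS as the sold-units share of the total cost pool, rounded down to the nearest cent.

Jun 15, sell 322: 322/687 × $3,269.75 → $1,532.54
Ending inventory (cost pool remaining) = $1,737.21
Check: goods available $3,269.75 = COGS $1,532.54 + ending $1,737.21

Ending inventory = $1,737.21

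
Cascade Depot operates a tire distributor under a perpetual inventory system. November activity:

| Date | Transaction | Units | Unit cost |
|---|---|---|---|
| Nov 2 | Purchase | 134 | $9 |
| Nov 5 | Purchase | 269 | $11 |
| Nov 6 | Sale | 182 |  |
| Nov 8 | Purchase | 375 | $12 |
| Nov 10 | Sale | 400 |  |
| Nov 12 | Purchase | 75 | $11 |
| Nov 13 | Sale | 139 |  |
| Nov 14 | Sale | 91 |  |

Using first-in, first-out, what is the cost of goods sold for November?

COGS = $9,039

Nov 6, 182 sold [FIFO — oldest first]: 134 @ $9 + 48 @ $11 = $1,734
Nov 10, 400 sold [FIFO — oldest first]: 221 @ $11 + 179 @ $12 = $4,579
Nov 13, 139 sold [FIFO — oldest first]: 139 @ $12 = $1,668
Nov 14, 91 sold [FIFO — oldest first]: 57 @ $12 + 34 @ $11 = $1,058
Total COGS = $1,734 + $4,579 + $1,668 + $1,058 = $9,039
Ending inventory: 41 @ $11 = $451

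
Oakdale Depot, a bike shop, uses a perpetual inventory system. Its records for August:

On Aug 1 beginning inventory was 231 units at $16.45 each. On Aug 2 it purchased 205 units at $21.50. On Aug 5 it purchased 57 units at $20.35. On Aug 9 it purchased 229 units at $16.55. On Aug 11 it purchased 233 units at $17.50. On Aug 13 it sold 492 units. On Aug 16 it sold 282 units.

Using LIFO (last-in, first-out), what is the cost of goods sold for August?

COGS = $14,257.40

Aug 13, 492 sold [LIFO — newest first]: 233 @ $17.50 + 229 @ $16.55 + 30 @ $20.35 = $8,477.95
Aug 16, 282 sold [LIFO — newest first]: 27 @ $20.35 + 205 @ $21.50 + 50 @ $16.45 = $5,779.45
Total COGS = $8,477.95 + $5,779.45 = $14,257.40
Ending inventory: 181 @ $16.45 = $2,977.45
Check: goods available $17,234.85 = COGS $14,257.40 + ending $2,977.45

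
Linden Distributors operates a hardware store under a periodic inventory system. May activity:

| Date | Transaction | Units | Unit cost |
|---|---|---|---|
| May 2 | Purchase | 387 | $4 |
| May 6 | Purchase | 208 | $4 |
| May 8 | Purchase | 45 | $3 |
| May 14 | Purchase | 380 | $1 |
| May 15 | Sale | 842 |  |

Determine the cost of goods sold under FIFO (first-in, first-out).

May 15, 842 sold [FIFO — oldest first]: 387 @ $4 + 208 @ $4 + 45 @ $3 + 202 @ $1 = $2,717
Ending inventory: 178 @ $1 = $178

COGS = $2,717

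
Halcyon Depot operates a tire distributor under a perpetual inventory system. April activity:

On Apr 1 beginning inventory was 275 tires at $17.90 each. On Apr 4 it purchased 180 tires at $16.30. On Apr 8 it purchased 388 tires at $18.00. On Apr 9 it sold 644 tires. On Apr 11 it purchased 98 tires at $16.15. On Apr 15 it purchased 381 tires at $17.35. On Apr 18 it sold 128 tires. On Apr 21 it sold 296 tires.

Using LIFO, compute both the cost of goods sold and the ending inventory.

Apr 9, 644 sold [LIFO — newest first]: 388 @ $18.00 + 180 @ $16.30 + 76 @ $17.90 = $11,278.40
Apr 18, 128 sold [LIFO — newest first]: 128 @ $17.35 = $2,220.80
Apr 21, 296 sold [LIFO — newest first]: 253 @ $17.35 + 43 @ $16.15 = $5,084.00
Total COGS = $11,278.40 + $2,220.80 + $5,084.00 = $18,583.20
Ending inventory: 199 @ $17.90 + 55 @ $16.15 = $4,450.35
Check: goods available $23,033.55 = COGS $18,583.20 + ending $4,450.35

COGS = $18,583.20; ending inventory = $4,450.35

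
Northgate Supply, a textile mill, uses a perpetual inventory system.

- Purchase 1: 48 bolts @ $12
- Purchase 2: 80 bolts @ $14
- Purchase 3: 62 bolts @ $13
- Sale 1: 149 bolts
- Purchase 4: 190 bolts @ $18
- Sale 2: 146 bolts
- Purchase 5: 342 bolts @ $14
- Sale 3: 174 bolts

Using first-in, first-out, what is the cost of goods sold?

COGS = $7,168

Sale 1 (149) [FIFO — oldest first]: 48 @ $12 + 80 @ $14 + 21 @ $13 = $1,969
Sale 2 (146) [FIFO — oldest first]: 41 @ $13 + 105 @ $18 = $2,423
Sale 3 (174) [FIFO — oldest first]: 85 @ $18 + 89 @ $14 = $2,776
Total COGS = $1,969 + $2,423 + $2,776 = $7,168
Ending inventory: 253 @ $14 = $3,542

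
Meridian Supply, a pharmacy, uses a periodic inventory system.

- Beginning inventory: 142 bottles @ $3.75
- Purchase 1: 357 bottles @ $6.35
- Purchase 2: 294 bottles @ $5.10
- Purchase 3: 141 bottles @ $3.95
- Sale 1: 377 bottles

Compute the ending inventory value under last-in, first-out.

Sale 1 (377) [LIFO — newest first]: 141 @ $3.95 + 236 @ $5.10 = $1,760.55
Ending inventory: 142 @ $3.75 + 357 @ $6.35 + 58 @ $5.10 = $3,095.25
Check: goods available $4,855.80 = COGS $1,760.55 + ending $3,095.25

Ending inventory = $3,095.25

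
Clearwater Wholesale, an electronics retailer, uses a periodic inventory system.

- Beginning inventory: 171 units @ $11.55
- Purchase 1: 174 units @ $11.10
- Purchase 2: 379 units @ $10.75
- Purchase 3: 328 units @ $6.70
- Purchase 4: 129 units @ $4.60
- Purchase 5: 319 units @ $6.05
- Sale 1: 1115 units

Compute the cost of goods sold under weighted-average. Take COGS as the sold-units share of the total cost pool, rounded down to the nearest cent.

Sale 1, sell 1115: 1115/1500 × $12,701.65 → $9,441.55
Ending inventory (cost pool remaining) = $3,260.10
Check: goods available $12,701.65 = COGS $9,441.55 + ending $3,260.10

COGS = $9,441.55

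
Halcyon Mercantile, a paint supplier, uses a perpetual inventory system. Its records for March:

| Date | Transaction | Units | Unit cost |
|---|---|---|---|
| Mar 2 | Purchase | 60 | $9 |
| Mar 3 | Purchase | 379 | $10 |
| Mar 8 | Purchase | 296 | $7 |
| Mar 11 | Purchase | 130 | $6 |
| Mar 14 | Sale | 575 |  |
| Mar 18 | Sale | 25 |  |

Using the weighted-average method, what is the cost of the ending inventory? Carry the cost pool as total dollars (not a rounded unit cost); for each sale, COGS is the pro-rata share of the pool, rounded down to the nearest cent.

After Mar 2: 60 on hand, pool $540.00 (≈ $9.0000 each)
After Mar 3: 439 on hand, pool $4,330.00 (≈ $9.8633 each)
After Mar 8: 735 on hand, pool $6,402.00 (≈ $8.7102 each)
After Mar 11: 865 on hand, pool $7,182.00 (≈ $8.3029 each)
Mar 14, sell 575: 575/865 × $7,182.00 → $4,774.16
Mar 18, sell 25: 25/290 × $2,407.84 → $207.57
Total COGS = $4,774.16 + $207.57 = $4,981.73
Ending inventory (cost pool remaining) = $2,200.27
Check: goods available $7,182.00 = COGS $4,981.73 + ending $2,200.27

Ending inventory = $2,200.27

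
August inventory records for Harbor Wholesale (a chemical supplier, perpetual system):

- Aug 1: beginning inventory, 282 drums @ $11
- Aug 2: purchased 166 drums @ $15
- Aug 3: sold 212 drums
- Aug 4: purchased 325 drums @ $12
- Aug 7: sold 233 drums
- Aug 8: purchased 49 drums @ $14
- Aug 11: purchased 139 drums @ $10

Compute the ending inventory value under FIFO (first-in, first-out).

Ending inventory = $6,021

Aug 3, 212 sold [FIFO — oldest first]: 212 @ $11 = $2,332
Aug 7, 233 sold [FIFO — oldest first]: 70 @ $11 + 163 @ $15 = $3,215
Total COGS = $2,332 + $3,215 = $5,547
Ending inventory: 3 @ $15 + 325 @ $12 + 49 @ $14 + 139 @ $10 = $6,021
Check: goods available $11,568 = COGS $5,547 + ending $6,021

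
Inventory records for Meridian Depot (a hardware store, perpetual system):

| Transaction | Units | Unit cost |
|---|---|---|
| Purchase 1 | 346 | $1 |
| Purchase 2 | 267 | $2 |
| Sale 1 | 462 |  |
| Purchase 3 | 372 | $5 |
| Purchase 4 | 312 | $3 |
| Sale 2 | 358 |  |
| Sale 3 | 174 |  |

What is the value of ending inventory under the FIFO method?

Sale 1 (462) [FIFO — oldest first]: 346 @ $1 + 116 @ $2 = $578
Sale 2 (358) [FIFO — oldest first]: 151 @ $2 + 207 @ $5 = $1,337
Sale 3 (174) [FIFO — oldest first]: 165 @ $5 + 9 @ $3 = $852
Total COGS = $578 + $1,337 + $852 = $2,767
Ending inventory: 303 @ $3 = $909

Ending inventory = $909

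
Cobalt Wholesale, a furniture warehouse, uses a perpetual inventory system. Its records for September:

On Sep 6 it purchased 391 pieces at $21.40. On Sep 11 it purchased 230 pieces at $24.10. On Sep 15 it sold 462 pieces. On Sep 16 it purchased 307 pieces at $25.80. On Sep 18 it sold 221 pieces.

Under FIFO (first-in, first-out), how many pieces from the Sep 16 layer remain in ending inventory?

245

Sep 15, 462 sold [FIFO — oldest first]: 391 @ $21.40 + 71 @ $24.10 = $10,078.50
Sep 18, 221 sold [FIFO — oldest first]: 159 @ $24.10 + 62 @ $25.80 = $5,431.50
Total COGS = $10,078.50 + $5,431.50 = $15,510.00
Ending inventory: 245 @ $25.80 = $6,321.00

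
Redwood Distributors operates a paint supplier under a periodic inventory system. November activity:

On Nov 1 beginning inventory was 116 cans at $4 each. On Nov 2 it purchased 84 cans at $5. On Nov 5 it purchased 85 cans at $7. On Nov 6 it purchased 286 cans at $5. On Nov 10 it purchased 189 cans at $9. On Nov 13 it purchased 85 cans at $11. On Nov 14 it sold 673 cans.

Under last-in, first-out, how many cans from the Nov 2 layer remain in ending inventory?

56

Nov 14, 673 sold [LIFO — newest first]: 85 @ $11 + 189 @ $9 + 286 @ $5 + 85 @ $7 + 28 @ $5 = $4,801
Ending inventory: 116 @ $4 + 56 @ $5 = $744
Check: goods available $5,545 = COGS $4,801 + ending $744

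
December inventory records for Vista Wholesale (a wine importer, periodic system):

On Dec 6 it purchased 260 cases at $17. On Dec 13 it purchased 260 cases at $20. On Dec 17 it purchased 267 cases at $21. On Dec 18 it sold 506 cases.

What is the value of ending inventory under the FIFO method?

Dec 18, 506 sold [FIFO — oldest first]: 260 @ $17 + 246 @ $20 = $9,340
Ending inventory: 14 @ $20 + 267 @ $21 = $5,887
Check: goods available $15,227 = COGS $9,340 + ending $5,887

Ending inventory = $5,887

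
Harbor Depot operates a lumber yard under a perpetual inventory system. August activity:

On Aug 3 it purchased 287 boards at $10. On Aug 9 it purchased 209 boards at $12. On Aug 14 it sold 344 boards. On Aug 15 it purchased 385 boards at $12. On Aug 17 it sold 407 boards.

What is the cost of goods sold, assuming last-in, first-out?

Aug 14, 344 sold [LIFO — newest first]: 209 @ $12 + 135 @ $10 = $3,858
Aug 17, 407 sold [LIFO — newest first]: 385 @ $12 + 22 @ $10 = $4,840
Total COGS = $3,858 + $4,840 = $8,698
Ending inventory: 130 @ $10 = $1,300
Check: goods available $9,998 = COGS $8,698 + ending $1,300

COGS = $8,698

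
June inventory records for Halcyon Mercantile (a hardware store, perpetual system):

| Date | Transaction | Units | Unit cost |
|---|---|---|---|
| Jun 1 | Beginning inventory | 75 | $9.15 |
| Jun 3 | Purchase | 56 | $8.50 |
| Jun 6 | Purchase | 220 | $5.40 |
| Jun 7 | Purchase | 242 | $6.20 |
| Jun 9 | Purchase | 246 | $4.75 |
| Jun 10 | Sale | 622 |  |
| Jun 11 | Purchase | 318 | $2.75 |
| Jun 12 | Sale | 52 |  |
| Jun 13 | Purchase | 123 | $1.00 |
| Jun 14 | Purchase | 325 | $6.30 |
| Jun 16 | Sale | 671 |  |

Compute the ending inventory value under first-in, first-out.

Jun 10, 622 sold [FIFO — oldest first]: 75 @ $9.15 + 56 @ $8.50 + 220 @ $5.40 + 242 @ $6.20 + 29 @ $4.75 = $3,988.40
Jun 12, 52 sold [FIFO — oldest first]: 52 @ $4.75 = $247.00
Jun 16, 671 sold [FIFO — oldest first]: 165 @ $4.75 + 318 @ $2.75 + 123 @ $1.00 + 65 @ $6.30 = $2,190.75
Total COGS = $3,988.40 + $247.00 + $2,190.75 = $6,426.15
Ending inventory: 260 @ $6.30 = $1,638.00

Ending inventory = $1,638.00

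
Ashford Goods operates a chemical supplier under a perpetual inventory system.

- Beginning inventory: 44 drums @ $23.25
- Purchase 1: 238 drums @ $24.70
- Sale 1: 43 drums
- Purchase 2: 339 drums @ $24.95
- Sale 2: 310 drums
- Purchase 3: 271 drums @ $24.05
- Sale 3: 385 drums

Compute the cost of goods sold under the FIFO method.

Sale 1 (43) [FIFO — oldest first]: 43 @ $23.25 = $999.75
Sale 2 (310) [FIFO — oldest first]: 1 @ $23.25 + 238 @ $24.70 + 71 @ $24.95 = $7,673.30
Sale 3 (385) [FIFO — oldest first]: 268 @ $24.95 + 117 @ $24.05 = $9,500.45
Total COGS = $999.75 + $7,673.30 + $9,500.45 = $18,173.50
Ending inventory: 154 @ $24.05 = $3,703.70

COGS = $18,173.50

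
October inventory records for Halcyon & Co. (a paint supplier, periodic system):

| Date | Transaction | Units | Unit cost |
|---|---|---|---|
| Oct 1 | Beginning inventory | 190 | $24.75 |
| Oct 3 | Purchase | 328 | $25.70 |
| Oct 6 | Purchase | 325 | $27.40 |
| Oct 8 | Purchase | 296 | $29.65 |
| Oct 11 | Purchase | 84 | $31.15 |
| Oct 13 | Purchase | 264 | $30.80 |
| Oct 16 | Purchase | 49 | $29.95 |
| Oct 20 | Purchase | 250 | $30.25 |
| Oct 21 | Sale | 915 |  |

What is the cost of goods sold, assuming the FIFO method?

COGS = $24,171.90

Oct 21, 915 sold [FIFO — oldest first]: 190 @ $24.75 + 328 @ $25.70 + 325 @ $27.40 + 72 @ $29.65 = $24,171.90
Ending inventory: 224 @ $29.65 + 84 @ $31.15 + 264 @ $30.80 + 49 @ $29.95 + 250 @ $30.25 = $26,419.45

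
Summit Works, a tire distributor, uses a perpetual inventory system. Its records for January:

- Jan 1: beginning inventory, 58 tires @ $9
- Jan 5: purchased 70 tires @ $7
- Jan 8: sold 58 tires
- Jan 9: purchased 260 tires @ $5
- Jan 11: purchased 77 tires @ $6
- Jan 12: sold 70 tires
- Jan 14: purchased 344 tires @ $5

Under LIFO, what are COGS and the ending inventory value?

Jan 8, 58 sold [LIFO — newest first]: 58 @ $7 = $406
Jan 12, 70 sold [LIFO — newest first]: 70 @ $6 = $420
Total COGS = $406 + $420 = $826
Ending inventory: 58 @ $9 + 12 @ $7 + 260 @ $5 + 7 @ $6 + 344 @ $5 = $3,668
Check: goods available $4,494 = COGS $826 + ending $3,668

COGS = $826; ending inventory = $3,668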